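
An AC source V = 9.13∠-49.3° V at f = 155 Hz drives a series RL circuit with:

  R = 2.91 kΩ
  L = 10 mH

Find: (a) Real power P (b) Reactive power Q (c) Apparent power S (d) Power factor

Step 1 — Angular frequency: ω = 2π·f = 2π·155 = 973.9 rad/s.
Step 2 — Component impedances:
  R: Z = R = 2910 Ω
  L: Z = jωL = j·973.9·0.01 = 0 + j9.739 Ω
Step 3 — Series combination: Z_total = R + L = 2910 + j9.739 Ω = 2910∠0.2° Ω.
Step 4 — Source phasor: V = 9.13∠-49.3° V = 5.954 - j6.922 V.
Step 5 — Current: I = V / Z = 0.002038 - j0.002385 A = 0.003137∠-49.5° A.
Step 6 — Complex power: S = V·I* = 0.02864 + j9.587e-05 VA.
Step 7 — Real power: P = Re(S) = 0.02864 W.
Step 8 — Reactive power: Q = Im(S) = 9.587e-05 VAR.
Step 9 — Apparent power: |S| = 0.02864 VA.
Step 10 — Power factor: PF = P/|S| = 1 (lagging).

(a) P = 0.02864 W  (b) Q = 9.587e-05 VAR  (c) S = 0.02864 VA  (d) PF = 1 (lagging)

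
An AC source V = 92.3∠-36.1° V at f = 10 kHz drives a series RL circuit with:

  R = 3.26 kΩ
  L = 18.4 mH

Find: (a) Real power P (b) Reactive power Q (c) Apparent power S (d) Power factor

Step 1 — Angular frequency: ω = 2π·f = 2π·1e+04 = 6.283e+04 rad/s.
Step 2 — Component impedances:
  R: Z = R = 3260 Ω
  L: Z = jωL = j·6.283e+04·0.0184 = 0 + j1156 Ω
Step 3 — Series combination: Z_total = R + L = 3260 + j1156 Ω = 3459∠19.5° Ω.
Step 4 — Source phasor: V = 92.3∠-36.1° V = 74.58 - j54.38 V.
Step 5 — Current: I = V / Z = 0.01507 - j0.02202 A = 0.02668∠-55.6° A.
Step 6 — Complex power: S = V·I* = 2.321 + j0.8232 VA.
Step 7 — Real power: P = Re(S) = 2.321 W.
Step 8 — Reactive power: Q = Im(S) = 0.8232 VAR.
Step 9 — Apparent power: |S| = 2.463 VA.
Step 10 — Power factor: PF = P/|S| = 0.9425 (lagging).

(a) P = 2.321 W  (b) Q = 0.8232 VAR  (c) S = 2.463 VA  (d) PF = 0.9425 (lagging)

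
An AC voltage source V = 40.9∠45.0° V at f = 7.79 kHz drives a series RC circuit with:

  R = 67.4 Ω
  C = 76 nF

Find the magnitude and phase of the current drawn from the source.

Step 1 — Angular frequency: ω = 2π·f = 2π·7790 = 4.895e+04 rad/s.
Step 2 — Component impedances:
  R: Z = R = 67.4 Ω
  C: Z = 1/(jωC) = -j/(ω·C) = 0 - j268.8 Ω
Step 3 — Series combination: Z_total = R + C = 67.4 - j268.8 Ω = 277.1∠-75.9° Ω.
Step 4 — Source phasor: V = 40.9∠45.0° V = 28.92 + j28.92 V.
Step 5 — Ohm's law: I = V / Z_total = (28.92 + j28.92) / (67.4 - j268.8) = -0.07584 + j0.1266 A.
Step 6 — Convert to polar: |I| = 0.1476 A, ∠I = 120.9°.

I = 0.1476∠120.9° A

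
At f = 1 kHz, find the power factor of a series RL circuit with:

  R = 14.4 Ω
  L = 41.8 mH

Step 1 — Angular frequency: ω = 2π·f = 2π·1000 = 6283 rad/s.
Step 2 — Component impedances:
  R: Z = R = 14.4 Ω
  L: Z = jωL = j·6283·0.0418 = 0 + j262.6 Ω
Step 3 — Series combination: Z_total = R + L = 14.4 + j262.6 Ω = 263∠86.9° Ω.
Step 4 — Power factor: PF = cos(φ) = Re(Z)/|Z| = 14.4/263 = 0.05475.
Step 5 — Type: Im(Z) = 262.6 ⇒ lagging (phase φ = 86.9°).

PF = 0.05475 (lagging, φ = 86.9°)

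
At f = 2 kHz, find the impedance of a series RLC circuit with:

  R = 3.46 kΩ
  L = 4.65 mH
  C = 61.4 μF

Step 1 — Angular frequency: ω = 2π·f = 2π·2000 = 1.257e+04 rad/s.
Step 2 — Component impedances:
  R: Z = R = 3460 Ω
  L: Z = jωL = j·1.257e+04·0.00465 = 0 + j58.43 Ω
  C: Z = 1/(jωC) = -j/(ω·C) = 0 - j1.296 Ω
Step 3 — Series combination: Z_total = R + L + C = 3460 + j57.14 Ω = 3460∠0.9° Ω.

Z = 3460 + j57.14 Ω = 3460∠0.9° Ω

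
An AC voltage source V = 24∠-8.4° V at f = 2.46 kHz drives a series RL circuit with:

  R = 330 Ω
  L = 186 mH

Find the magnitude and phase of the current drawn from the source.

Step 1 — Angular frequency: ω = 2π·f = 2π·2460 = 1.546e+04 rad/s.
Step 2 — Component impedances:
  R: Z = R = 330 Ω
  L: Z = jωL = j·1.546e+04·0.186 = 0 + j2875 Ω
Step 3 — Series combination: Z_total = R + L = 330 + j2875 Ω = 2894∠83.5° Ω.
Step 4 — Source phasor: V = 24∠-8.4° V = 23.74 - j3.506 V.
Step 5 — Ohm's law: I = V / Z_total = (23.74 - j3.506) / (330 + j2875) = -0.000268 - j0.008289 A.
Step 6 — Convert to polar: |I| = 0.008294 A, ∠I = -91.9°.

I = 0.008294∠-91.9° A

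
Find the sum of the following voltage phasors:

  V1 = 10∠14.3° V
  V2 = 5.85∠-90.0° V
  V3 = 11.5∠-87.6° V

Step 1 — Convert each phasor to rectangular form:
  V1 = 10·(cos(14.3°) + j·sin(14.3°)) = 9.69 + j2.47 V
  V2 = 5.85·(cos(-90.0°) + j·sin(-90.0°)) = 0 - j5.85 V
  V3 = 11.5·(cos(-87.6°) + j·sin(-87.6°)) = 0.4816 - j11.49 V
Step 2 — Sum components: V_total = 10.17 - j14.87 V.
Step 3 — Convert to polar: |V_total| = 18.02 V, ∠V_total = -55.6°.

V_total = 18.02∠-55.6° V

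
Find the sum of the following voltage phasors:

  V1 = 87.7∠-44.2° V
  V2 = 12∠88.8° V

Step 1 — Convert each phasor to rectangular form:
  V1 = 87.7·(cos(-44.2°) + j·sin(-44.2°)) = 62.87 - j61.14 V
  V2 = 12·(cos(88.8°) + j·sin(88.8°)) = 0.2513 + j12 V
Step 2 — Sum components: V_total = 63.12 - j49.14 V.
Step 3 — Convert to polar: |V_total| = 80 V, ∠V_total = -37.9°.

V_total = 80∠-37.9° V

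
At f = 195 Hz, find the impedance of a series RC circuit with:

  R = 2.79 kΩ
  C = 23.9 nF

Step 1 — Angular frequency: ω = 2π·f = 2π·195 = 1225 rad/s.
Step 2 — Component impedances:
  R: Z = R = 2790 Ω
  C: Z = 1/(jωC) = -j/(ω·C) = 0 - j3.415e+04 Ω
Step 3 — Series combination: Z_total = R + C = 2790 - j3.415e+04 Ω = 3.426e+04∠-85.3° Ω.

Z = 2790 - j3.415e+04 Ω = 3.426e+04∠-85.3° Ω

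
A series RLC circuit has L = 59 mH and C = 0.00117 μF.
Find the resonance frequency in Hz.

Step 1 — Resonance condition Im(Z)=0 gives ω₀ = 1/√(LC).
Step 2 — ω₀ = 1/√(0.059·1.17e-09) = 1.204e+05 rad/s.
Step 3 — f₀ = ω₀/(2π) = 1.916e+04 Hz.

f₀ = 1.916e+04 Hz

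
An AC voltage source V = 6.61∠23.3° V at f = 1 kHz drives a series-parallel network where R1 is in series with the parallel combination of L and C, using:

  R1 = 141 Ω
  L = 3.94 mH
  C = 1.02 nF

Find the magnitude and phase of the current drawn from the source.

Step 1 — Angular frequency: ω = 2π·f = 2π·1000 = 6283 rad/s.
Step 2 — Component impedances:
  R1: Z = R = 141 Ω
  L: Z = jωL = j·6283·0.00394 = 0 + j24.76 Ω
  C: Z = 1/(jωC) = -j/(ω·C) = 0 - j1.56e+05 Ω
Step 3 — Parallel branch: L || C = 1/(1/L + 1/C) = 0 + j24.76 Ω.
Step 4 — Series with R1: Z_total = R1 + (L || C) = 141 + j24.76 Ω = 143.2∠10.0° Ω.
Step 5 — Source phasor: V = 6.61∠23.3° V = 6.071 + j2.615 V.
Step 6 — Ohm's law: I = V / Z_total = (6.071 + j2.615) / (141 + j24.76) = 0.04493 + j0.01065 A.
Step 7 — Convert to polar: |I| = 0.04617 A, ∠I = 13.3°.

I = 0.04617∠13.3° A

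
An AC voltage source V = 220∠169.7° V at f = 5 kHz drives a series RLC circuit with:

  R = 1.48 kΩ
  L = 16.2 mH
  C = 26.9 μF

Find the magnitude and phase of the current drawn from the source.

Step 1 — Angular frequency: ω = 2π·f = 2π·5000 = 3.142e+04 rad/s.
Step 2 — Component impedances:
  R: Z = R = 1480 Ω
  L: Z = jωL = j·3.142e+04·0.0162 = 0 + j508.9 Ω
  C: Z = 1/(jωC) = -j/(ω·C) = 0 - j1.183 Ω
Step 3 — Series combination: Z_total = R + L + C = 1480 + j507.8 Ω = 1565∠18.9° Ω.
Step 4 — Source phasor: V = 220∠169.7° V = -216.5 + j39.34 V.
Step 5 — Ohm's law: I = V / Z_total = (-216.5 + j39.34) / (1480 + j507.8) = -0.1227 + j0.06867 A.
Step 6 — Convert to polar: |I| = 0.1406 A, ∠I = 150.8°.

I = 0.1406∠150.8° A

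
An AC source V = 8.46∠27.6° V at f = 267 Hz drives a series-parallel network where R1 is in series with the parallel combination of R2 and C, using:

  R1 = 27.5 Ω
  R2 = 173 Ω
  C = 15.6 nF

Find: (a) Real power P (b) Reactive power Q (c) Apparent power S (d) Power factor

Step 1 — Angular frequency: ω = 2π·f = 2π·267 = 1678 rad/s.
Step 2 — Component impedances:
  R1: Z = R = 27.5 Ω
  R2: Z = R = 173 Ω
  C: Z = 1/(jωC) = -j/(ω·C) = 0 - j3.821e+04 Ω
Step 3 — Parallel branch: R2 || C = 1/(1/R2 + 1/C) = 173 - j0.7832 Ω.
Step 4 — Series with R1: Z_total = R1 + (R2 || C) = 200.5 - j0.7832 Ω = 200.5∠-0.2° Ω.
Step 5 — Source phasor: V = 8.46∠27.6° V = 7.497 + j3.919 V.
Step 6 — Current: I = V / Z = 0.03732 + j0.01969 A = 0.04219∠27.8° A.
Step 7 — Complex power: S = V·I* = 0.357 - j0.001395 VA.
Step 8 — Real power: P = Re(S) = 0.357 W.
Step 9 — Reactive power: Q = Im(S) = -0.001395 VAR.
Step 10 — Apparent power: |S| = 0.357 VA.
Step 11 — Power factor: PF = P/|S| = 1 (leading).

(a) P = 0.357 W  (b) Q = -0.001395 VAR  (c) S = 0.357 VA  (d) PF = 1 (leading)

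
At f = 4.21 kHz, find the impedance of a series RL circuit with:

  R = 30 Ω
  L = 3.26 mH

Step 1 — Angular frequency: ω = 2π·f = 2π·4210 = 2.645e+04 rad/s.
Step 2 — Component impedances:
  R: Z = R = 30 Ω
  L: Z = jωL = j·2.645e+04·0.00326 = 0 + j86.23 Ω
Step 3 — Series combination: Z_total = R + L = 30 + j86.23 Ω = 91.3∠70.8° Ω.

Z = 30 + j86.23 Ω = 91.3∠70.8° Ω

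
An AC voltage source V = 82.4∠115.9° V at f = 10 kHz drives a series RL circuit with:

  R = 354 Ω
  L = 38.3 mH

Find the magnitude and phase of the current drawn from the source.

Step 1 — Angular frequency: ω = 2π·f = 2π·1e+04 = 6.283e+04 rad/s.
Step 2 — Component impedances:
  R: Z = R = 354 Ω
  L: Z = jωL = j·6.283e+04·0.0383 = 0 + j2406 Ω
Step 3 — Series combination: Z_total = R + L = 354 + j2406 Ω = 2432∠81.6° Ω.
Step 4 — Source phasor: V = 82.4∠115.9° V = -35.99 + j74.12 V.
Step 5 — Ohm's law: I = V / Z_total = (-35.99 + j74.12) / (354 + j2406) = 0.028 + j0.01907 A.
Step 6 — Convert to polar: |I| = 0.03388 A, ∠I = 34.3°.

I = 0.03388∠34.3° A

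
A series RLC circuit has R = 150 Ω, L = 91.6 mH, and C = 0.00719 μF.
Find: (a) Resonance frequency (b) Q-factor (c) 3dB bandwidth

Step 1 — Resonance: ω₀ = 1/√(LC) = 1/√(0.0916·7.19e-09) = 3.897e+04 rad/s.
Step 2 — f₀ = ω₀/(2π) = 6202 Hz.
Step 3 — Series Q: Q = ω₀L/R = 3.897e+04·0.0916/150 = 23.8.
Step 4 — Bandwidth: Δω = ω₀/Q = 1638 rad/s; BW = Δω/(2π) = 260.6 Hz.

(a) f₀ = 6202 Hz  (b) Q = 23.8  (c) BW = 260.6 Hz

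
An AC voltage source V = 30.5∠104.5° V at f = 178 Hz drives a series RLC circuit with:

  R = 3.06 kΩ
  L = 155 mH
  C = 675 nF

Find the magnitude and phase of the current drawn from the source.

Step 1 — Angular frequency: ω = 2π·f = 2π·178 = 1118 rad/s.
Step 2 — Component impedances:
  R: Z = R = 3060 Ω
  L: Z = jωL = j·1118·0.155 = 0 + j173.4 Ω
  C: Z = 1/(jωC) = -j/(ω·C) = 0 - j1325 Ω
Step 3 — Series combination: Z_total = R + L + C = 3060 - j1151 Ω = 3269∠-20.6° Ω.
Step 4 — Source phasor: V = 30.5∠104.5° V = -7.637 + j29.53 V.
Step 5 — Ohm's law: I = V / Z_total = (-7.637 + j29.53) / (3060 - j1151) = -0.005367 + j0.007631 A.
Step 6 — Convert to polar: |I| = 0.009329 A, ∠I = 125.1°.

I = 0.009329∠125.1° A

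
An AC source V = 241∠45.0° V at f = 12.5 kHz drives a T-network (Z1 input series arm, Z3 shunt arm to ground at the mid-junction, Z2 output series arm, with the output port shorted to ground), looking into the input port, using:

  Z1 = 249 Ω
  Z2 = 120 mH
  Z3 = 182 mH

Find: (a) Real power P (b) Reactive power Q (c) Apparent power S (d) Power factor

Step 1 — Angular frequency: ω = 2π·f = 2π·1.25e+04 = 7.854e+04 rad/s.
Step 2 — Component impedances:
  Z1: Z = R = 249 Ω
  Z2: Z = jωL = j·7.854e+04·0.12 = 0 + j9425 Ω
  Z3: Z = jωL = j·7.854e+04·0.182 = 0 + j1.429e+04 Ω
Step 3 — With the output port shorted to ground, the output series arm Z2 runs from the junction to ground; the shunt arm Z3 also runs from the junction to ground. They appear in parallel: Z3 || Z2 = 0 + j5680 Ω.
Step 4 — Series with input arm Z1: Z_in = Z1 + (Z3 || Z2) = 249 + j5680 Ω = 5685∠87.5° Ω.
Step 5 — Source phasor: V = 241∠45.0° V = 170.4 + j170.4 V.
Step 6 — Current: I = V / Z = 0.03126 - j0.02863 A = 0.04239∠-42.5° A.
Step 7 — Complex power: S = V·I* = 0.4474 + j10.21 VA.
Step 8 — Real power: P = Re(S) = 0.4474 W.
Step 9 — Reactive power: Q = Im(S) = 10.21 VAR.
Step 10 — Apparent power: |S| = 10.22 VA.
Step 11 — Power factor: PF = P/|S| = 0.0438 (lagging).

(a) P = 0.4474 W  (b) Q = 10.21 VAR  (c) S = 10.22 VA  (d) PF = 0.0438 (lagging)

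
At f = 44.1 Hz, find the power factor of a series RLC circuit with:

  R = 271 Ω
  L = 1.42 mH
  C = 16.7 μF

Step 1 — Angular frequency: ω = 2π·f = 2π·44.1 = 277.1 rad/s.
Step 2 — Component impedances:
  R: Z = R = 271 Ω
  L: Z = jωL = j·277.1·0.00142 = 0 + j0.3935 Ω
  C: Z = 1/(jωC) = -j/(ω·C) = 0 - j216.1 Ω
Step 3 — Series combination: Z_total = R + L + C = 271 - j215.7 Ω = 346.4∠-38.5° Ω.
Step 4 — Power factor: PF = cos(φ) = Re(Z)/|Z| = 271/346.37 = 0.7824.
Step 5 — Type: Im(Z) = -215.7 ⇒ leading (phase φ = -38.5°).

PF = 0.7824 (leading, φ = -38.5°)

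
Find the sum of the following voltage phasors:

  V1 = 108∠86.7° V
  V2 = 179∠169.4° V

Step 1 — Convert each phasor to rectangular form:
  V1 = 108·(cos(86.7°) + j·sin(86.7°)) = 6.217 + j107.8 V
  V2 = 179·(cos(169.4°) + j·sin(169.4°)) = -175.9 + j32.93 V
Step 2 — Sum components: V_total = -169.7 + j140.7 V.
Step 3 — Convert to polar: |V_total| = 220.5 V, ∠V_total = 140.3°.

V_total = 220.5∠140.3° V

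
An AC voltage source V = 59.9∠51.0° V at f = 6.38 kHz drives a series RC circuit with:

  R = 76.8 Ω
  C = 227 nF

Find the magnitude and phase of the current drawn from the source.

Step 1 — Angular frequency: ω = 2π·f = 2π·6380 = 4.009e+04 rad/s.
Step 2 — Component impedances:
  R: Z = R = 76.8 Ω
  C: Z = 1/(jωC) = -j/(ω·C) = 0 - j109.9 Ω
Step 3 — Series combination: Z_total = R + C = 76.8 - j109.9 Ω = 134.1∠-55.1° Ω.
Step 4 — Source phasor: V = 59.9∠51.0° V = 37.7 + j46.55 V.
Step 5 — Ohm's law: I = V / Z_total = (37.7 + j46.55) / (76.8 - j109.9) = -0.1235 + j0.4294 A.
Step 6 — Convert to polar: |I| = 0.4468 A, ∠I = 106.1°.

I = 0.4468∠106.1° A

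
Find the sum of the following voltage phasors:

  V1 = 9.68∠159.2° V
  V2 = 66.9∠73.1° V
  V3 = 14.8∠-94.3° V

Step 1 — Convert each phasor to rectangular form:
  V1 = 9.68·(cos(159.2°) + j·sin(159.2°)) = -9.049 + j3.437 V
  V2 = 66.9·(cos(73.1°) + j·sin(73.1°)) = 19.45 + j64.01 V
  V3 = 14.8·(cos(-94.3°) + j·sin(-94.3°)) = -1.11 - j14.76 V
Step 2 — Sum components: V_total = 9.289 + j52.69 V.
Step 3 — Convert to polar: |V_total| = 53.5 V, ∠V_total = 80.0°.

V_total = 53.5∠80.0° V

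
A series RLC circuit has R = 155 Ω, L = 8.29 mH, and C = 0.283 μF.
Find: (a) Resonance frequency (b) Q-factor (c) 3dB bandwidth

Step 1 — Resonance: ω₀ = 1/√(LC) = 1/√(0.00829·2.83e-07) = 2.065e+04 rad/s.
Step 2 — f₀ = ω₀/(2π) = 3286 Hz.
Step 3 — Series Q: Q = ω₀L/R = 2.065e+04·0.00829/155 = 1.104.
Step 4 — Bandwidth: Δω = ω₀/Q = 1.87e+04 rad/s; BW = Δω/(2π) = 2976 Hz.

(a) f₀ = 3286 Hz  (b) Q = 1.104  (c) BW = 2976 Hz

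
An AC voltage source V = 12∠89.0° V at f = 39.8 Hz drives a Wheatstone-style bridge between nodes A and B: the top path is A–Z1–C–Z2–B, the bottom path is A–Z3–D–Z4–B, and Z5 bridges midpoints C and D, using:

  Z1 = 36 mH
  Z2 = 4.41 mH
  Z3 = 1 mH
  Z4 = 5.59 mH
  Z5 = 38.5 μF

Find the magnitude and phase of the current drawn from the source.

Step 1 — Angular frequency: ω = 2π·f = 2π·39.8 = 250.1 rad/s.
Step 2 — Component impedances:
  Z1: Z = jωL = j·250.1·0.036 = 0 + j9.003 Ω
  Z2: Z = jωL = j·250.1·0.00441 = 0 + j1.103 Ω
  Z3: Z = jωL = j·250.1·0.001 = 0 + j0.2501 Ω
  Z4: Z = jωL = j·250.1·0.00559 = 0 + j1.398 Ω
  Z5: Z = 1/(jωC) = -j/(ω·C) = 0 - j103.9 Ω
Step 3 — Bridge requires nodal analysis (the Z5 bridge couples midpoints C and D, so the two paths cannot be reduced to a simple series/parallel combination). Setting node B to ground and injecting 1 A at node A, the 3-node admittance system at A, C, D solves to V_A = Z_AB = 0 + j1.428 Ω = 1.428∠90.0° Ω.
Step 4 — Source phasor: V = 12∠89.0° V = 0.2094 + j12 V.
Step 5 — Ohm's law: I = V / Z_total = (0.2094 + j12) / (0 + j1.428) = 8.404 - j0.1467 A.
Step 6 — Convert to polar: |I| = 8.405 A, ∠I = -1.0°.

I = 8.405∠-1.0° A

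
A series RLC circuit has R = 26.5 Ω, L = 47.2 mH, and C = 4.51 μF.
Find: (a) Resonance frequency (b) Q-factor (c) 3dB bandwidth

Step 1 — Resonance: ω₀ = 1/√(LC) = 1/√(0.0472·4.51e-06) = 2167 rad/s.
Step 2 — f₀ = ω₀/(2π) = 345 Hz.
Step 3 — Series Q: Q = ω₀L/R = 2167·0.0472/26.5 = 3.86.
Step 4 — Bandwidth: Δω = ω₀/Q = 561.4 rad/s; BW = Δω/(2π) = 89.36 Hz.

(a) f₀ = 345 Hz  (b) Q = 3.86  (c) BW = 89.36 Hz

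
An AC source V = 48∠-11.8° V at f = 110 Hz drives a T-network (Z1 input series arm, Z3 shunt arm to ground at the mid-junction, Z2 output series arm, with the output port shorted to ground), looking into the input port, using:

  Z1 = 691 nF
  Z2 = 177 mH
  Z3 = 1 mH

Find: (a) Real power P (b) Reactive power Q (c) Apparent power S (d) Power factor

Step 1 — Angular frequency: ω = 2π·f = 2π·110 = 691.2 rad/s.
Step 2 — Component impedances:
  Z1: Z = 1/(jωC) = -j/(ω·C) = 0 - j2094 Ω
  Z2: Z = jωL = j·691.2·0.177 = 0 + j122.3 Ω
  Z3: Z = jωL = j·691.2·0.001 = 0 + j0.6912 Ω
Step 3 — With the output port shorted to ground, the output series arm Z2 runs from the junction to ground; the shunt arm Z3 also runs from the junction to ground. They appear in parallel: Z3 || Z2 = 0 + j0.6873 Ω.
Step 4 — Series with input arm Z1: Z_in = Z1 + (Z3 || Z2) = 0 - j2093 Ω = 2093∠-90.0° Ω.
Step 5 — Source phasor: V = 48∠-11.8° V = 46.99 - j9.816 V.
Step 6 — Current: I = V / Z = 0.004689 + j0.02245 A = 0.02293∠78.2° A.
Step 7 — Complex power: S = V·I* = 0 - j1.101 VA.
Step 8 — Real power: P = Re(S) = 0 W.
Step 9 — Reactive power: Q = Im(S) = -1.101 VAR.
Step 10 — Apparent power: |S| = 1.101 VA.
Step 11 — Power factor: PF = P/|S| = 0 (leading).

(a) P = 0 W  (b) Q = -1.101 VAR  (c) S = 1.101 VA  (d) PF = 0 (leading)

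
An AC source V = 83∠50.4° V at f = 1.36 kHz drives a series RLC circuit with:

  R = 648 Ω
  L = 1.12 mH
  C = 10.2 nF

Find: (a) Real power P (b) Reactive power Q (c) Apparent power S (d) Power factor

Step 1 — Angular frequency: ω = 2π·f = 2π·1360 = 8545 rad/s.
Step 2 — Component impedances:
  R: Z = R = 648 Ω
  L: Z = jωL = j·8545·0.00112 = 0 + j9.571 Ω
  C: Z = 1/(jωC) = -j/(ω·C) = 0 - j1.147e+04 Ω
Step 3 — Series combination: Z_total = R + L + C = 648 - j1.146e+04 Ω = 1.148e+04∠-86.8° Ω.
Step 4 — Source phasor: V = 83∠50.4° V = 52.91 + j63.95 V.
Step 5 — Current: I = V / Z = -0.005301 + j0.004915 A = 0.007229∠137.2° A.
Step 6 — Complex power: S = V·I* = 0.03386 - j0.599 VA.
Step 7 — Real power: P = Re(S) = 0.03386 W.
Step 8 — Reactive power: Q = Im(S) = -0.599 VAR.
Step 9 — Apparent power: |S| = 0.6 VA.
Step 10 — Power factor: PF = P/|S| = 0.05644 (leading).

(a) P = 0.03386 W  (b) Q = -0.599 VAR  (c) S = 0.6 VA  (d) PF = 0.05644 (leading)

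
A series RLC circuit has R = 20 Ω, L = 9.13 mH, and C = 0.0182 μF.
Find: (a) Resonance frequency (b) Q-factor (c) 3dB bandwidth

Step 1 — Resonance condition Im(Z)=0 gives ω₀ = 1/√(LC).
Step 2 — ω₀ = 1/√(0.00913·1.82e-08) = 7.758e+04 rad/s.
Step 3 — f₀ = ω₀/(2π) = 1.235e+04 Hz.
Step 4 — Series Q: Q = ω₀L/R = 7.758e+04·0.00913/20 = 35.41.
Step 5 — 3dB bandwidth: Δω = ω₀/Q = 2191 rad/s; BW = Δω/(2π) = 348.6 Hz.

(a) f₀ = 1.235e+04 Hz  (b) Q = 35.41  (c) BW = 348.6 Hz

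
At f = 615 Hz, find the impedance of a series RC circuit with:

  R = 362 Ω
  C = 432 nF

Step 1 — Angular frequency: ω = 2π·f = 2π·615 = 3864 rad/s.
Step 2 — Component impedances:
  R: Z = R = 362 Ω
  C: Z = 1/(jωC) = -j/(ω·C) = 0 - j599 Ω
Step 3 — Series combination: Z_total = R + C = 362 - j599 Ω = 699.9∠-58.9° Ω.

Z = 362 - j599 Ω = 699.9∠-58.9° Ω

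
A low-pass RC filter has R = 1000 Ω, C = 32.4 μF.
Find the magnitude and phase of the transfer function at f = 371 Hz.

Step 1 — Angular frequency: ω = 2π·371 = 2331 rad/s.
Step 2 — Transfer function: H(jω) = 1/(1 + jωRC).
Step 3 — Denominator: 1 + jωRC = 1 + j·2331·1000·3.24e-05 = 1 + j75.53.
Step 4 — H = 0.0001753 - j0.01324.
Step 5 — Magnitude: |H| = 0.01324 (-37.6 dB); phase: φ = -89.2°.

|H| = 0.01324 (-37.6 dB), φ = -89.2°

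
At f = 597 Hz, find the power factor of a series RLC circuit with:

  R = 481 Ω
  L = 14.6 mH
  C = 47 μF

Step 1 — Angular frequency: ω = 2π·f = 2π·597 = 3751 rad/s.
Step 2 — Component impedances:
  R: Z = R = 481 Ω
  L: Z = jωL = j·3751·0.0146 = 0 + j54.77 Ω
  C: Z = 1/(jωC) = -j/(ω·C) = 0 - j5.672 Ω
Step 3 — Series combination: Z_total = R + L + C = 481 + j49.09 Ω = 483.5∠5.8° Ω.
Step 4 — Power factor: PF = cos(φ) = Re(Z)/|Z| = 481/483.5 = 0.9948.
Step 5 — Type: Im(Z) = 49.09 ⇒ lagging (phase φ = 5.8°).

PF = 0.9948 (lagging, φ = 5.8°)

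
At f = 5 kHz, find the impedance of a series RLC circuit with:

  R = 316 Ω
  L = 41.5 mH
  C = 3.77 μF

Step 1 — Angular frequency: ω = 2π·f = 2π·5000 = 3.142e+04 rad/s.
Step 2 — Component impedances:
  R: Z = R = 316 Ω
  L: Z = jωL = j·3.142e+04·0.0415 = 0 + j1304 Ω
  C: Z = 1/(jωC) = -j/(ω·C) = 0 - j8.443 Ω
Step 3 — Series combination: Z_total = R + L + C = 316 + j1295 Ω = 1333∠76.3° Ω.

Z = 316 + j1295 Ω = 1333∠76.3° Ω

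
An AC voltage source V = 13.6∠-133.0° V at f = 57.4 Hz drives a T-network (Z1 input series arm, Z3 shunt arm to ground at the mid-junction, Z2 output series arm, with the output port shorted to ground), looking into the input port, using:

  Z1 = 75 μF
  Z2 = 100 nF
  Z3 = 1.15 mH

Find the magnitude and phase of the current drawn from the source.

Step 1 — Angular frequency: ω = 2π·f = 2π·57.4 = 360.7 rad/s.
Step 2 — Component impedances:
  Z1: Z = 1/(jωC) = -j/(ω·C) = 0 - j36.97 Ω
  Z2: Z = 1/(jωC) = -j/(ω·C) = 0 - j2.773e+04 Ω
  Z3: Z = jωL = j·360.7·0.00115 = 0 + j0.4148 Ω
Step 3 — With the output port shorted to ground, the output series arm Z2 runs from the junction to ground; the shunt arm Z3 also runs from the junction to ground. They appear in parallel: Z3 || Z2 = 0 + j0.4148 Ω.
Step 4 — Series with input arm Z1: Z_in = Z1 + (Z3 || Z2) = 0 - j36.56 Ω = 36.56∠-90.0° Ω.
Step 5 — Source phasor: V = 13.6∠-133.0° V = -9.275 - j9.946 V.
Step 6 — Ohm's law: I = V / Z_total = (-9.275 - j9.946) / (0 - j36.56) = 0.2721 - j0.2537 A.
Step 7 — Convert to polar: |I| = 0.372 A, ∠I = -43.0°.

I = 0.372∠-43.0° A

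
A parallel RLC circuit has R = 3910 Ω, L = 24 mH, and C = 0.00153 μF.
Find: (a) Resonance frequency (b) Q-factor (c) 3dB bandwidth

Step 1 — Resonance: ω₀ = 1/√(LC) = 1/√(0.024·1.53e-09) = 1.65e+05 rad/s.
Step 2 — f₀ = ω₀/(2π) = 2.626e+04 Hz.
Step 3 — Parallel Q: Q = R/(ω₀L) = 3910/(1.65e+05·0.024) = 0.9872.
Step 4 — Bandwidth: Δω = ω₀/Q = 1.672e+05 rad/s; BW = Δω/(2π) = 2.66e+04 Hz.

(a) f₀ = 2.626e+04 Hz  (b) Q = 0.9872  (c) BW = 2.66e+04 Hz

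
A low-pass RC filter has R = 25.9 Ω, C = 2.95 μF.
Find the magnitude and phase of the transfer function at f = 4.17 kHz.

Step 1 — Angular frequency: ω = 2π·4170 = 2.62e+04 rad/s.
Step 2 — Transfer function: H(jω) = 1/(1 + jωRC).
Step 3 — Denominator: 1 + jωRC = 1 + j·2.62e+04·25.9·2.95e-06 = 1 + j2.002.
Step 4 — H = 0.1997 - j0.3998.
Step 5 — Magnitude: |H| = 0.4469 (-7.0 dB); phase: φ = -63.5°.

|H| = 0.4469 (-7.0 dB), φ = -63.5°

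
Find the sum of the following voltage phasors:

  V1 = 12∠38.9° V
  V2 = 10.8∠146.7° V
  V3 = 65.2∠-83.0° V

Step 1 — Convert each phasor to rectangular form:
  V1 = 12·(cos(38.9°) + j·sin(38.9°)) = 9.339 + j7.536 V
  V2 = 10.8·(cos(146.7°) + j·sin(146.7°)) = -9.027 + j5.929 V
  V3 = 65.2·(cos(-83.0°) + j·sin(-83.0°)) = 7.946 - j64.71 V
Step 2 — Sum components: V_total = 8.258 - j51.25 V.
Step 3 — Convert to polar: |V_total| = 51.91 V, ∠V_total = -80.8°.

V_total = 51.91∠-80.8° V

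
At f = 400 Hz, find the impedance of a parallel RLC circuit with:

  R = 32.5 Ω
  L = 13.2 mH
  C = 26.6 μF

Step 1 — Angular frequency: ω = 2π·f = 2π·400 = 2513 rad/s.
Step 2 — Component impedances:
  R: Z = R = 32.5 Ω
  L: Z = jωL = j·2513·0.0132 = 0 + j33.18 Ω
  C: Z = 1/(jωC) = -j/(ω·C) = 0 - j14.96 Ω
Step 3 — Parallel combination: 1/Z_total = 1/R + 1/L + 1/C; Z_total = 13.41 - j16 Ω = 20.88∠-50.0° Ω.

Z = 13.41 - j16 Ω = 20.88∠-50.0° Ω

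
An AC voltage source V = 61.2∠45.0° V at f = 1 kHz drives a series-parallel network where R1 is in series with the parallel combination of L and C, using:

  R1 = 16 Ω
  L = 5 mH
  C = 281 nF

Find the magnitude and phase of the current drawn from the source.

Step 1 — Angular frequency: ω = 2π·f = 2π·1000 = 6283 rad/s.
Step 2 — Component impedances:
  R1: Z = R = 16 Ω
  L: Z = jωL = j·6283·0.005 = 0 + j31.42 Ω
  C: Z = 1/(jωC) = -j/(ω·C) = 0 - j566.4 Ω
Step 3 — Parallel branch: L || C = 1/(1/L + 1/C) = 0 + j33.26 Ω.
Step 4 — Series with R1: Z_total = R1 + (L || C) = 16 + j33.26 Ω = 36.91∠64.3° Ω.
Step 5 — Source phasor: V = 61.2∠45.0° V = 43.27 + j43.27 V.
Step 6 — Ohm's law: I = V / Z_total = (43.27 + j43.27) / (16 + j33.26) = 1.565 - j0.5483 A.
Step 7 — Convert to polar: |I| = 1.658 A, ∠I = -19.3°.

I = 1.658∠-19.3° A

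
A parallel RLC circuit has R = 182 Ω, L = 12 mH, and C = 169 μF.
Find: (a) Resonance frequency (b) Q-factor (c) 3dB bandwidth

Step 1 — Resonance: ω₀ = 1/√(LC) = 1/√(0.012·0.000169) = 702.2 rad/s.
Step 2 — f₀ = ω₀/(2π) = 111.8 Hz.
Step 3 — Parallel Q: Q = R/(ω₀L) = 182/(702.2·0.012) = 21.6.
Step 4 — Bandwidth: Δω = ω₀/Q = 32.51 rad/s; BW = Δω/(2π) = 5.174 Hz.

(a) f₀ = 111.8 Hz  (b) Q = 21.6  (c) BW = 5.174 Hz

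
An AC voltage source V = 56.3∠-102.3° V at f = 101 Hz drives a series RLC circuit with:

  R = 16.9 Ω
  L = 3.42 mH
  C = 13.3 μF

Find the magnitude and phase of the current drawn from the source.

Step 1 — Angular frequency: ω = 2π·f = 2π·101 = 634.6 rad/s.
Step 2 — Component impedances:
  R: Z = R = 16.9 Ω
  L: Z = jωL = j·634.6·0.00342 = 0 + j2.17 Ω
  C: Z = 1/(jωC) = -j/(ω·C) = 0 - j118.5 Ω
Step 3 — Series combination: Z_total = R + L + C = 16.9 - j116.3 Ω = 117.5∠-81.7° Ω.
Step 4 — Source phasor: V = 56.3∠-102.3° V = -11.99 - j55.01 V.
Step 5 — Ohm's law: I = V / Z_total = (-11.99 - j55.01) / (16.9 - j116.3) = 0.4485 - j0.1683 A.
Step 6 — Convert to polar: |I| = 0.479 A, ∠I = -20.6°.

I = 0.479∠-20.6° A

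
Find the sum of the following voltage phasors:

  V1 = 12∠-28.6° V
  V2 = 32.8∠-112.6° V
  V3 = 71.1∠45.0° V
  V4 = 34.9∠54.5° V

Step 1 — Convert each phasor to rectangular form:
  V1 = 12·(cos(-28.6°) + j·sin(-28.6°)) = 10.54 - j5.744 V
  V2 = 32.8·(cos(-112.6°) + j·sin(-112.6°)) = -12.6 - j30.28 V
  V3 = 71.1·(cos(45.0°) + j·sin(45.0°)) = 50.28 + j50.28 V
  V4 = 34.9·(cos(54.5°) + j·sin(54.5°)) = 20.27 + j28.41 V
Step 2 — Sum components: V_total = 68.47 + j42.66 V.
Step 3 — Convert to polar: |V_total| = 80.68 V, ∠V_total = 31.9°.

V_total = 80.68∠31.9° V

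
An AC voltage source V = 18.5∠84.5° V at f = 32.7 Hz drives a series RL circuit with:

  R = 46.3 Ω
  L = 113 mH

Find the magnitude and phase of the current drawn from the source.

Step 1 — Angular frequency: ω = 2π·f = 2π·32.7 = 205.5 rad/s.
Step 2 — Component impedances:
  R: Z = R = 46.3 Ω
  L: Z = jωL = j·205.5·0.113 = 0 + j23.22 Ω
Step 3 — Series combination: Z_total = R + L = 46.3 + j23.22 Ω = 51.79∠26.6° Ω.
Step 4 — Source phasor: V = 18.5∠84.5° V = 1.773 + j18.41 V.
Step 5 — Ohm's law: I = V / Z_total = (1.773 + j18.41) / (46.3 + j23.22) = 0.19 + j0.3025 A.
Step 6 — Convert to polar: |I| = 0.3572 A, ∠I = 57.9°.

I = 0.3572∠57.9° A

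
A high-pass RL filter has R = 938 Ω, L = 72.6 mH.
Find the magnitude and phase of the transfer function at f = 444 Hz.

Step 1 — Angular frequency: ω = 2π·444 = 2790 rad/s.
Step 2 — Transfer function: H(jω) = jωL/(R + jωL).
Step 3 — Numerator jωL = j·202.5; denominator R + jωL = 938 + j202.5.
Step 4 — H = 0.04455 + j0.2063.
Step 5 — Magnitude: |H| = 0.2111 (-13.5 dB); phase: φ = 77.8°.

|H| = 0.2111 (-13.5 dB), φ = 77.8°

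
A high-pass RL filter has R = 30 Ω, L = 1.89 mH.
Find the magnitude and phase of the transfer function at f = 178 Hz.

Step 1 — Angular frequency: ω = 2π·178 = 1118 rad/s.
Step 2 — Transfer function: H(jω) = jωL/(R + jωL).
Step 3 — Numerator jωL = j·2.114; denominator R + jωL = 30 + j2.114.
Step 4 — H = 0.00494 + j0.07011.
Step 5 — Magnitude: |H| = 0.07029 (-23.1 dB); phase: φ = 86.0°.

|H| = 0.07029 (-23.1 dB), φ = 86.0°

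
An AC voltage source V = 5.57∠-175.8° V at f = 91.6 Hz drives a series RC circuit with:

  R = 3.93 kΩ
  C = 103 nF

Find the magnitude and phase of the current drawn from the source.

Step 1 — Angular frequency: ω = 2π·f = 2π·91.6 = 575.5 rad/s.
Step 2 — Component impedances:
  R: Z = R = 3930 Ω
  C: Z = 1/(jωC) = -j/(ω·C) = 0 - j1.687e+04 Ω
Step 3 — Series combination: Z_total = R + C = 3930 - j1.687e+04 Ω = 1.732e+04∠-76.9° Ω.
Step 4 — Source phasor: V = 5.57∠-175.8° V = -5.555 - j0.4079 V.
Step 5 — Ohm's law: I = V / Z_total = (-5.555 - j0.4079) / (3930 - j1.687e+04) = -4.983e-05 - j0.0003177 A.
Step 6 — Convert to polar: |I| = 0.0003216 A, ∠I = -98.9°.

I = 0.0003216∠-98.9° A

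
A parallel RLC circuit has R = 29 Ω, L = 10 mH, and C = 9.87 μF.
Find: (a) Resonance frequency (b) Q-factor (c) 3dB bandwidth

Step 1 — Resonance: ω₀ = 1/√(LC) = 1/√(0.01·9.87e-06) = 3183 rad/s.
Step 2 — f₀ = ω₀/(2π) = 506.6 Hz.
Step 3 — Parallel Q: Q = R/(ω₀L) = 29/(3183·0.01) = 0.9111.
Step 4 — Bandwidth: Δω = ω₀/Q = 3494 rad/s; BW = Δω/(2π) = 556 Hz.

(a) f₀ = 506.6 Hz  (b) Q = 0.9111  (c) BW = 556 Hz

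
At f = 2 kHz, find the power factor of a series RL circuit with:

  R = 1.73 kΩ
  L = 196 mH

Step 1 — Angular frequency: ω = 2π·f = 2π·2000 = 1.257e+04 rad/s.
Step 2 — Component impedances:
  R: Z = R = 1730 Ω
  L: Z = jωL = j·1.257e+04·0.196 = 0 + j2463 Ω
Step 3 — Series combination: Z_total = R + L = 1730 + j2463 Ω = 3010∠54.9° Ω.
Step 4 — Power factor: PF = cos(φ) = Re(Z)/|Z| = 1730/3010 = 0.5748.
Step 5 — Type: Im(Z) = 2463 ⇒ lagging (phase φ = 54.9°).

PF = 0.5748 (lagging, φ = 54.9°)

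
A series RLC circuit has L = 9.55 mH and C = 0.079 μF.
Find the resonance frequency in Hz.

Step 1 — Resonance condition Im(Z)=0 gives ω₀ = 1/√(LC).
Step 2 — ω₀ = 1/√(0.00955·7.9e-08) = 3.641e+04 rad/s.
Step 3 — f₀ = ω₀/(2π) = 5794 Hz.

f₀ = 5794 Hz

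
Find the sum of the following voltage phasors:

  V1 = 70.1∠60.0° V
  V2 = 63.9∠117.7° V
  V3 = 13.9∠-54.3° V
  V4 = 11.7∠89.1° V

Step 1 — Convert each phasor to rectangular form:
  V1 = 70.1·(cos(60.0°) + j·sin(60.0°)) = 35.05 + j60.71 V
  V2 = 63.9·(cos(117.7°) + j·sin(117.7°)) = -29.7 + j56.58 V
  V3 = 13.9·(cos(-54.3°) + j·sin(-54.3°)) = 8.111 - j11.29 V
  V4 = 11.7·(cos(89.1°) + j·sin(89.1°)) = 0.1838 + j11.7 V
Step 2 — Sum components: V_total = 13.64 + j117.7 V.
Step 3 — Convert to polar: |V_total| = 118.5 V, ∠V_total = 83.4°.

V_total = 118.5∠83.4° V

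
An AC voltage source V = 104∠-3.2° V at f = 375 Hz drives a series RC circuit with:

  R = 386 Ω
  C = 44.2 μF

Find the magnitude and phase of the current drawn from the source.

Step 1 — Angular frequency: ω = 2π·f = 2π·375 = 2356 rad/s.
Step 2 — Component impedances:
  R: Z = R = 386 Ω
  C: Z = 1/(jωC) = -j/(ω·C) = 0 - j9.602 Ω
Step 3 — Series combination: Z_total = R + C = 386 - j9.602 Ω = 386.1∠-1.4° Ω.
Step 4 — Source phasor: V = 104∠-3.2° V = 103.8 - j5.805 V.
Step 5 — Ohm's law: I = V / Z_total = (103.8 - j5.805) / (386 - j9.602) = 0.2692 - j0.008343 A.
Step 6 — Convert to polar: |I| = 0.2693 A, ∠I = -1.8°.

I = 0.2693∠-1.8° A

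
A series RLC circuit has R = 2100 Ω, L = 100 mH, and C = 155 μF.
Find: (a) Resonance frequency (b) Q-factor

Step 1 — Resonance condition Im(Z)=0 gives ω₀ = 1/√(LC).
Step 2 — ω₀ = 1/√(0.1·0.000155) = 254 rad/s.
Step 3 — f₀ = ω₀/(2π) = 40.43 Hz.
Step 4 — Series Q: Q = ω₀L/R = 254·0.1/2100 = 0.0121.

(a) f₀ = 40.43 Hz  (b) Q = 0.0121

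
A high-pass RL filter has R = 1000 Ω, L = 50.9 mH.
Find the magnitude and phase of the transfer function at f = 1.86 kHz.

Step 1 — Angular frequency: ω = 2π·1860 = 1.169e+04 rad/s.
Step 2 — Transfer function: H(jω) = jωL/(R + jωL).
Step 3 — Numerator jωL = j·594.9; denominator R + jωL = 1000 + j594.9.
Step 4 — H = 0.2614 + j0.4394.
Step 5 — Magnitude: |H| = 0.5112 (-5.8 dB); phase: φ = 59.3°.

|H| = 0.5112 (-5.8 dB), φ = 59.3°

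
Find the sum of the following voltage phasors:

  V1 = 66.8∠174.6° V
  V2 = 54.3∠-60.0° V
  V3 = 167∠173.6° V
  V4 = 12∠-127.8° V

Step 1 — Convert each phasor to rectangular form:
  V1 = 66.8·(cos(174.6°) + j·sin(174.6°)) = -66.5 + j6.286 V
  V2 = 54.3·(cos(-60.0°) + j·sin(-60.0°)) = 27.15 - j47.03 V
  V3 = 167·(cos(173.6°) + j·sin(173.6°)) = -166 + j18.62 V
  V4 = 12·(cos(-127.8°) + j·sin(-127.8°)) = -7.355 - j9.482 V
Step 2 — Sum components: V_total = -212.7 - j31.61 V.
Step 3 — Convert to polar: |V_total| = 215 V, ∠V_total = -171.5°.

V_total = 215∠-171.5° V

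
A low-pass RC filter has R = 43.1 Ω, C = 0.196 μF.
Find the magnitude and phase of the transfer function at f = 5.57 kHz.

Step 1 — Angular frequency: ω = 2π·5570 = 3.5e+04 rad/s.
Step 2 — Transfer function: H(jω) = 1/(1 + jωRC).
Step 3 — Denominator: 1 + jωRC = 1 + j·3.5e+04·43.1·1.96e-07 = 1 + j0.2956.
Step 4 — H = 0.9196 - j0.2719.
Step 5 — Magnitude: |H| = 0.959 (-0.4 dB); phase: φ = -16.5°.

|H| = 0.959 (-0.4 dB), φ = -16.5°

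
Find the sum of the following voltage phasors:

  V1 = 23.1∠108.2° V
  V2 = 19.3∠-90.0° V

Step 1 — Convert each phasor to rectangular form:
  V1 = 23.1·(cos(108.2°) + j·sin(108.2°)) = -7.215 + j21.94 V
  V2 = 19.3·(cos(-90.0°) + j·sin(-90.0°)) = 0 - j19.3 V
Step 2 — Sum components: V_total = -7.215 + j2.644 V.
Step 3 — Convert to polar: |V_total| = 7.684 V, ∠V_total = 159.9°.

V_total = 7.684∠159.9° V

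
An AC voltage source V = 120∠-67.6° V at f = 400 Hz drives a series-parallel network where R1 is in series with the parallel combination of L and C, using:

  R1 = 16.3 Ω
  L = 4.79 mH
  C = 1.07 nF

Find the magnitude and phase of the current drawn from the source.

Step 1 — Angular frequency: ω = 2π·f = 2π·400 = 2513 rad/s.
Step 2 — Component impedances:
  R1: Z = R = 16.3 Ω
  L: Z = jωL = j·2513·0.00479 = 0 + j12.04 Ω
  C: Z = 1/(jωC) = -j/(ω·C) = 0 - j3.719e+05 Ω
Step 3 — Parallel branch: L || C = 1/(1/L + 1/C) = 0 + j12.04 Ω.
Step 4 — Series with R1: Z_total = R1 + (L || C) = 16.3 + j12.04 Ω = 20.26∠36.4° Ω.
Step 5 — Source phasor: V = 120∠-67.6° V = 45.73 - j110.9 V.
Step 6 — Ohm's law: I = V / Z_total = (45.73 - j110.9) / (16.3 + j12.04) = -1.438 - j5.745 A.
Step 7 — Convert to polar: |I| = 5.922 A, ∠I = -104.0°.

I = 5.922∠-104.0° A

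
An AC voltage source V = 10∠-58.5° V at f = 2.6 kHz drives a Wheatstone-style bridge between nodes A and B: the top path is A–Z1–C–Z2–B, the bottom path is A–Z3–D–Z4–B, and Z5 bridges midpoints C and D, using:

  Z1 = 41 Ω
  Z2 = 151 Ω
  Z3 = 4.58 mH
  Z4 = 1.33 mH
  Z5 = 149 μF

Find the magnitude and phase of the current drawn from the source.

Step 1 — Angular frequency: ω = 2π·f = 2π·2600 = 1.634e+04 rad/s.
Step 2 — Component impedances:
  Z1: Z = R = 41 Ω
  Z2: Z = R = 151 Ω
  Z3: Z = jωL = j·1.634e+04·0.00458 = 0 + j74.82 Ω
  Z4: Z = jωL = j·1.634e+04·0.00133 = 0 + j21.73 Ω
  Z5: Z = 1/(jωC) = -j/(ω·C) = 0 - j0.4108 Ω
Step 3 — Bridge requires nodal analysis (the Z5 bridge couples midpoints C and D, so the two paths cannot be reduced to a simple series/parallel combination). Setting node B to ground and injecting 1 A at node A, the 3-node admittance system at A, C, D solves to V_A = Z_AB = 34.77 + j38.37 Ω = 51.78∠47.8° Ω.
Step 4 — Source phasor: V = 10∠-58.5° V = 5.225 - j8.526 V.
Step 5 — Ohm's law: I = V / Z_total = (5.225 - j8.526) / (34.77 + j38.37) = -0.05426 - j0.1854 A.
Step 6 — Convert to polar: |I| = 0.1931 A, ∠I = -106.3°.

I = 0.1931∠-106.3° A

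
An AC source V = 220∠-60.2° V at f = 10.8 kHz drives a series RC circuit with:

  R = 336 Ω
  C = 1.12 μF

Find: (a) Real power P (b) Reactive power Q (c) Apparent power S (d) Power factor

Step 1 — Angular frequency: ω = 2π·f = 2π·1.08e+04 = 6.786e+04 rad/s.
Step 2 — Component impedances:
  R: Z = R = 336 Ω
  C: Z = 1/(jωC) = -j/(ω·C) = 0 - j13.16 Ω
Step 3 — Series combination: Z_total = R + C = 336 - j13.16 Ω = 336.3∠-2.2° Ω.
Step 4 — Source phasor: V = 220∠-60.2° V = 109.3 - j190.9 V.
Step 5 — Current: I = V / Z = 0.3471 - j0.5546 A = 0.6543∠-58.0° A.
Step 6 — Complex power: S = V·I* = 143.8 - j5.632 VA.
Step 7 — Real power: P = Re(S) = 143.8 W.
Step 8 — Reactive power: Q = Im(S) = -5.632 VAR.
Step 9 — Apparent power: |S| = 143.9 VA.
Step 10 — Power factor: PF = P/|S| = 0.9992 (leading).

(a) P = 143.8 W  (b) Q = -5.632 VAR  (c) S = 143.9 VA  (d) PF = 0.9992 (leading)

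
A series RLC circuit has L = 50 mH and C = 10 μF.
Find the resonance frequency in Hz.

Step 1 — Resonance condition Im(Z)=0 gives ω₀ = 1/√(LC).
Step 2 — ω₀ = 1/√(0.05·1e-05) = 1414 rad/s.
Step 3 — f₀ = ω₀/(2π) = 225.1 Hz.

f₀ = 225.1 Hz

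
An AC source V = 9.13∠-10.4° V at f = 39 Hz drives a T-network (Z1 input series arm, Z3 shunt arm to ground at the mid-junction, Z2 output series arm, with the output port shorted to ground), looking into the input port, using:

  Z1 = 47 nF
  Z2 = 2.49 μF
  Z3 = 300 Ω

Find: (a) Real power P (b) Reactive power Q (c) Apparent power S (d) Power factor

Step 1 — Angular frequency: ω = 2π·f = 2π·39 = 245 rad/s.
Step 2 — Component impedances:
  Z1: Z = 1/(jωC) = -j/(ω·C) = 0 - j8.683e+04 Ω
  Z2: Z = 1/(jωC) = -j/(ω·C) = 0 - j1639 Ω
  Z3: Z = R = 300 Ω
Step 3 — With the output port shorted to ground, the output series arm Z2 runs from the junction to ground; the shunt arm Z3 also runs from the junction to ground. They appear in parallel: Z3 || Z2 = 290.3 - j53.13 Ω.
Step 4 — Series with input arm Z1: Z_in = Z1 + (Z3 || Z2) = 290.3 - j8.688e+04 Ω = 8.688e+04∠-89.8° Ω.
Step 5 — Source phasor: V = 9.13∠-10.4° V = 8.98 - j1.648 V.
Step 6 — Current: I = V / Z = 1.932e-05 + j0.0001033 A = 0.0001051∠79.4° A.
Step 7 — Complex power: S = V·I* = 3.206e-06 - j0.0009594 VA.
Step 8 — Real power: P = Re(S) = 3.206e-06 W.
Step 9 — Reactive power: Q = Im(S) = -0.0009594 VAR.
Step 10 — Apparent power: |S| = 0.0009594 VA.
Step 11 — Power factor: PF = P/|S| = 0.003341 (leading).

(a) P = 3.206e-06 W  (b) Q = -0.0009594 VAR  (c) S = 0.0009594 VA  (d) PF = 0.003341 (leading)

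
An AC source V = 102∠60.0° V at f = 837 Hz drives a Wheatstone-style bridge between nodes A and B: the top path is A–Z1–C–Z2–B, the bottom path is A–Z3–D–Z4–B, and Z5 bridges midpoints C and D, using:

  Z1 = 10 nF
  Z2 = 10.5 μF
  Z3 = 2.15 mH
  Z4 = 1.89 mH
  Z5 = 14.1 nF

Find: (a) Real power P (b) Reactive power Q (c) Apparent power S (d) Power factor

Step 1 — Angular frequency: ω = 2π·f = 2π·837 = 5259 rad/s.
Step 2 — Component impedances:
  Z1: Z = 1/(jωC) = -j/(ω·C) = 0 - j1.901e+04 Ω
  Z2: Z = 1/(jωC) = -j/(ω·C) = 0 - j18.11 Ω
  Z3: Z = jωL = j·5259·0.00215 = 0 + j11.31 Ω
  Z4: Z = jωL = j·5259·0.00189 = 0 + j9.94 Ω
  Z5: Z = 1/(jωC) = -j/(ω·C) = 0 - j1.349e+04 Ω
Step 3 — Bridge requires nodal analysis (the Z5 bridge couples midpoints C and D, so the two paths cannot be reduced to a simple series/parallel combination). Setting node B to ground and injecting 1 A at node A, the 3-node admittance system at A, C, D solves to V_A = Z_AB = 0 + j21.28 Ω = 21.28∠90.0° Ω.
Step 4 — Source phasor: V = 102∠60.0° V = 51 + j88.33 V.
Step 5 — Current: I = V / Z = 4.152 - j2.397 A = 4.794∠-30.0° A.
Step 6 — Complex power: S = V·I* = 0 + j489 VA.
Step 7 — Real power: P = Re(S) = 0 W.
Step 8 — Reactive power: Q = Im(S) = 489 VAR.
Step 9 — Apparent power: |S| = 489 VA.
Step 10 — Power factor: PF = P/|S| = 0 (lagging).

(a) P = 0 W  (b) Q = 489 VAR  (c) S = 489 VA  (d) PF = 0 (lagging)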